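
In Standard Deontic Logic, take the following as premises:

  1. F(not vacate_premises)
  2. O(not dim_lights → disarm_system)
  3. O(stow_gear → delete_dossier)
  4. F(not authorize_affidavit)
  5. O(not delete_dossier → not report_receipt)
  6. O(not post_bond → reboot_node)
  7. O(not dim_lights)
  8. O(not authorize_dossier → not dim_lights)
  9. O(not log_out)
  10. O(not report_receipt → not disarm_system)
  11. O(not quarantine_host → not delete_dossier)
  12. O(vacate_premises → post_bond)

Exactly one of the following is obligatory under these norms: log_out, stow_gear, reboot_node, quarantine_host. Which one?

Premise 7 gives O(not dim_lights).
From O(not dim_lights) and premise 2, O(not dim_lights → disarm_system), we obtain O(disarm_system).
Premise 10 is O(not report_receipt → not disarm_system); contrapositively O(disarm_system → report_receipt). Since O(disarm_system) holds, K gives O(report_receipt).
The contrapositive of premise 5 (O(not delete_dossier → not report_receipt)) is O(report_receipt → delete_dossier), and O(report_receipt) is already established, so O(delete_dossier).
The contrapositive of premise 11 (O(not quarantine_host → not delete_dossier)) is O(delete_dossier → quarantine_host), and O(delete_dossier) is already established, so O(quarantine_host).
So O(quarantine_host) holds — quarantine_host is obligatory. None of the other listed options is made obligatory by any chain of premises.

quarantine_host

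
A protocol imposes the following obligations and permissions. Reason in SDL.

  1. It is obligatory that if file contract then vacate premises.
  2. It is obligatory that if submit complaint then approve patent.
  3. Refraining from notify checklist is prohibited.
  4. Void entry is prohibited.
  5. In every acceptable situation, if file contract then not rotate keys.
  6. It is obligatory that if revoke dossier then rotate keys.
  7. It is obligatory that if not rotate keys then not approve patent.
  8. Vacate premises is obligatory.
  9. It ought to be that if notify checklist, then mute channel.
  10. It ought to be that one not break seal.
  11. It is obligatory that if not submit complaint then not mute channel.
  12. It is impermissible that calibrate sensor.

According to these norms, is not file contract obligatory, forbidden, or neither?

Premise 3, F(¬notify_checklist), is equivalent to O(notify_checklist).
Premise 9 is O(notify_checklist → mute_channel); since O(notify_checklist), deontic closure gives O(mute_channel).
Premise 11 is O(¬submit_complaint → ¬mute_channel); contrapositively O(mute_channel → submit_complaint). Since O(mute_channel) holds, K gives O(submit_complaint).
Applying K to premise 2 (O(submit_complaint → approve_patent)) and O(submit_complaint) yields O(approve_patent).
The contrapositive of premise 7 (O(¬rotate_keys → ¬approve_patent)) is O(approve_patent → rotate_keys), and O(approve_patent) is already established, so O(rotate_keys).
Premise 5, O(file_contract → ¬rotate_keys), contraposes to O(rotate_keys → ¬file_contract); with O(rotate_keys) we get O(¬file_contract).
Premises 1, 4, 6, 8, 10, 12 do not contribute to this derivation.
Hence ¬file_contract is obligatory.

Obligatory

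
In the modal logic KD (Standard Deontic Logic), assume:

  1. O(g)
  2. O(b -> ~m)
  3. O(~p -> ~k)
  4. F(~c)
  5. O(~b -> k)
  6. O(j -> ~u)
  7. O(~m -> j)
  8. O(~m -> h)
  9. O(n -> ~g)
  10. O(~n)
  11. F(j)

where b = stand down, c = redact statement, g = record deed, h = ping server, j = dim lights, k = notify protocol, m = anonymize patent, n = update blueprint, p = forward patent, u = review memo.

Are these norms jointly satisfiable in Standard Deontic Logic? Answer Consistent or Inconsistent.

Consistent

Premise 9 is O(n -> ~g), but O(n) is not derivable from the premises, so it does not yield O(~g).
So O(~g) is not derivable, and the apparent clash with O(g) does not arise.
A world satisfying every obligation exists (e.g. b=false, c=true, g=true, h=false, j=false, k=true, m=true, n=false, p=true, u=false); no atom is both obligatory and forbidden, so the set is consistent.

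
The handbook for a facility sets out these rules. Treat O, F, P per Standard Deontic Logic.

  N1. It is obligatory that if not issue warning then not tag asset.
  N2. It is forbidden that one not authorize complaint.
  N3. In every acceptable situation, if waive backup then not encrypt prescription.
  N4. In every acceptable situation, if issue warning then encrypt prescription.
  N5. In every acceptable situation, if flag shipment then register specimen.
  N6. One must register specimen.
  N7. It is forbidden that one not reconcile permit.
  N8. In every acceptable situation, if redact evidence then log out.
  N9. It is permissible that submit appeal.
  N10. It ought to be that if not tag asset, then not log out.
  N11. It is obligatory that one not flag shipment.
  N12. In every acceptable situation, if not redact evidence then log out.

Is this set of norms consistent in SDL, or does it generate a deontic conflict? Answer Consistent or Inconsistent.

Consistent

Premise 5 is O(flag_shipment → register_specimen); even if O(register_specimen) held, inferring O(flag_shipment) would be affirming the consequent — invalid.
So O(flag_shipment) is not derivable, and the apparent clash with O(¬flag_shipment) does not arise.
A world satisfying every obligation exists (e.g. authorize_complaint=true, encrypt_prescription=true, flag_shipment=false, issue_warning=true, log_out=true, reconcile_permit=true, redact_evidence=false, register_specimen=true, submit_appeal=false, tag_asset=true, waive_backup=false); no atom is both obligatory and forbidden, so the set is consistent.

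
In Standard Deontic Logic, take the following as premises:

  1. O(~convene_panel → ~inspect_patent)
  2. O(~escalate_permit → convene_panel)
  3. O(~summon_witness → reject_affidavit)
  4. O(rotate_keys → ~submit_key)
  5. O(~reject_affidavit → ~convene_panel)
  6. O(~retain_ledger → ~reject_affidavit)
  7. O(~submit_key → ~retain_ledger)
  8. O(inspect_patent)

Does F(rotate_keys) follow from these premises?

Yes

Premise 8 gives O(inspect_patent).
Premise 1, O(~convene_panel → ~inspect_patent), contraposes to O(inspect_patent → convene_panel); with O(inspect_patent) we get O(convene_panel).
Premise 5, O(~reject_affidavit → ~convene_panel), contraposes to O(convene_panel → reject_affidavit); with O(convene_panel) we get O(reject_affidavit).
Premise 6 is O(~retain_ledger → ~reject_affidavit); contrapositively O(reject_affidavit → retain_ledger). Since O(reject_affidavit) holds, K gives O(retain_ledger).
Premise 7, O(~submit_key → ~retain_ledger), contraposes to O(retain_ledger → submit_key); with O(retain_ledger) we get O(submit_key).
Premise 4 is O(rotate_keys → ~submit_key); contrapositively O(submit_key → ~rotate_keys). Since O(submit_key) holds, K gives O(~rotate_keys).
Premises 2, 3 do not contribute to this derivation.
So O(~rotate_keys) holds, i.e. F(rotate_keys). The claim follows.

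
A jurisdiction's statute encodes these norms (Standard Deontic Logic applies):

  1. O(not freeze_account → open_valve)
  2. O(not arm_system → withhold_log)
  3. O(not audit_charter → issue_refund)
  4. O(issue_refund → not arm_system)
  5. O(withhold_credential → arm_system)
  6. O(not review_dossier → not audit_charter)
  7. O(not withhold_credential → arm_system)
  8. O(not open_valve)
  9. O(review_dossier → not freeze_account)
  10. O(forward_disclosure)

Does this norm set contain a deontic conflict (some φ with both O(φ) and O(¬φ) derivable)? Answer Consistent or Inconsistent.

Inconsistent

Premises 5 and 7 are O(withhold_credential → arm_system) and O(not withhold_credential → arm_system); every ideal world satisfies withhold_credential or not withhold_credential, so in either case arm_system holds — hence O(arm_system).
Premise 4, O(issue_refund → not arm_system), contraposes to O(arm_system → not issue_refund); with O(arm_system) we get O(not issue_refund).
Premise 3, O(not audit_charter → issue_refund), contraposes to O(not issue_refund → audit_charter); with O(not issue_refund) we get O(audit_charter).
The contrapositive of premise 6 (O(not review_dossier → not audit_charter)) is O(audit_charter → review_dossier), and O(audit_charter) is already established, so O(review_dossier).
Premise 9 is O(review_dossier → not freeze_account); since O(review_dossier), deontic closure gives O(not freeze_account).
Premise 1 is O(not freeze_account → open_valve); since O(not freeze_account), deontic closure gives O(open_valve).
But premise 8 directly asserts O(not open_valve).
We now have both O(open_valve) and O(not open_valve) — open_valve is simultaneously obligatory and forbidden, violating the D-axiom.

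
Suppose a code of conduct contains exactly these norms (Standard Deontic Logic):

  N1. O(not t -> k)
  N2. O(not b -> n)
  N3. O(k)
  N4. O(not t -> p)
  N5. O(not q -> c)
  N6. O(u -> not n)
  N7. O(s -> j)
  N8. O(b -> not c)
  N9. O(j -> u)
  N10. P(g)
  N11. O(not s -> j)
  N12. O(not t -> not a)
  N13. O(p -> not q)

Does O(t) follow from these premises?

Yes

Premises 11 and 7 cover both cases: O(not s -> j) and O(s -> j). Since not s ∨ s is a tautology, O(j) follows.
Premise 9 is O(j -> u); since O(j), deontic closure gives O(u).
Applying K to premise 6 (O(u -> not n)) and O(u) yields O(not n).
The contrapositive of premise 2 (O(not b -> n)) is O(not n -> b), and O(not n) is already established, so O(b).
Applying K to premise 8 (O(b -> not c)) and O(b) yields O(not c).
The contrapositive of premise 5 (O(not q -> c)) is O(not c -> q), and O(not c) is already established, so O(q).
The contrapositive of premise 13 (O(p -> not q)) is O(q -> not p), and O(q) is already established, so O(not p).
Premise 4 is O(not t -> p); contrapositively O(not p -> t). Since O(not p) holds, K gives O(t).
Premises 1, 3, 10, 12 do not contribute to this derivation.
So O(t) follows.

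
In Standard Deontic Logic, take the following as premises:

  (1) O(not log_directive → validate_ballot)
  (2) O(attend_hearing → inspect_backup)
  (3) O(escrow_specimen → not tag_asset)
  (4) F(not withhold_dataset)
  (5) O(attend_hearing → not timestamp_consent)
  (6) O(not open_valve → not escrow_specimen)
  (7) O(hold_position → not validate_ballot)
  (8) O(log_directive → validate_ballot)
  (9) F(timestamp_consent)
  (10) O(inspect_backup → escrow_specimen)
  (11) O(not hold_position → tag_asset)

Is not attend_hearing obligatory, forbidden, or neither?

Obligatory

By case analysis on not log_directive: premise 1 gives O(not log_directive → validate_ballot) and premise 8 gives O(log_directive → validate_ballot), so O(validate_ballot) either way.
Premise 7 is O(hold_position → not validate_ballot); contrapositively O(validate_ballot → not hold_position). Since O(validate_ballot) holds, K gives O(not hold_position).
With premise 11, O(not hold_position → tag_asset), the K-axiom yields O(tag_asset).
The contrapositive of premise 3 (O(escrow_specimen → not tag_asset)) is O(tag_asset → not escrow_specimen), and O(tag_asset) is already established, so O(not escrow_specimen).
Premise 10 is O(inspect_backup → escrow_specimen); contrapositively O(not escrow_specimen → not inspect_backup). Since O(not escrow_specimen) holds, K gives O(not inspect_backup).
Premise 2, O(attend_hearing → inspect_backup), contraposes to O(not inspect_backup → not attend_hearing); with O(not inspect_backup) we get O(not attend_hearing).
Premises 4, 5, 6, 9 do not contribute to this derivation.
Hence not attend_hearing is obligatory.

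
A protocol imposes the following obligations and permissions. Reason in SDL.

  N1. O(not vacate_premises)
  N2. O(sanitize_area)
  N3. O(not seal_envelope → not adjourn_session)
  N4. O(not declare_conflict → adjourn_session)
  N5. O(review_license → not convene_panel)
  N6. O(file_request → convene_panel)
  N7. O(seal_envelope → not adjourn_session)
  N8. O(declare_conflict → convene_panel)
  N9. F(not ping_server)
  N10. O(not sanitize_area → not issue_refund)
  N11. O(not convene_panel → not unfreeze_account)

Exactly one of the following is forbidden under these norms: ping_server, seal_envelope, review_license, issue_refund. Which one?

review_license

Premises 3 and 7 are O(not seal_envelope → not adjourn_session) and O(seal_envelope → not adjourn_session); every ideal world satisfies not seal_envelope or seal_envelope, so in either case not adjourn_session holds — hence O(not adjourn_session).
The contrapositive of premise 4 (O(not declare_conflict → adjourn_session)) is O(not adjourn_session → declare_conflict), and O(not adjourn_session) is already established, so O(declare_conflict).
From O(declare_conflict) and premise 8, O(declare_conflict → convene_panel), we obtain O(convene_panel).
Premise 5 is O(review_license → not convene_panel); contrapositively O(convene_panel → not review_license). Since O(convene_panel) holds, K gives O(not review_license).
So O(not review_license) holds, i.e. review_license is forbidden. None of the other listed options is forbidden under the premises.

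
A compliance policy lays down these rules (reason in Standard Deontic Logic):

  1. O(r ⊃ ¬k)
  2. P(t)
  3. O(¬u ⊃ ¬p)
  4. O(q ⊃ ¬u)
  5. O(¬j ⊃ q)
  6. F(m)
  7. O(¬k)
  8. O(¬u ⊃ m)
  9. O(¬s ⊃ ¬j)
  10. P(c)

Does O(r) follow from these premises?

Premise 1 is O(r ⊃ ¬k); even if O(¬k) held, inferring O(r) would be affirming the consequent — invalid.
No other premise forces O(r). An ideal world satisfying every premise can still have r false, so O(r) is not derivable.

No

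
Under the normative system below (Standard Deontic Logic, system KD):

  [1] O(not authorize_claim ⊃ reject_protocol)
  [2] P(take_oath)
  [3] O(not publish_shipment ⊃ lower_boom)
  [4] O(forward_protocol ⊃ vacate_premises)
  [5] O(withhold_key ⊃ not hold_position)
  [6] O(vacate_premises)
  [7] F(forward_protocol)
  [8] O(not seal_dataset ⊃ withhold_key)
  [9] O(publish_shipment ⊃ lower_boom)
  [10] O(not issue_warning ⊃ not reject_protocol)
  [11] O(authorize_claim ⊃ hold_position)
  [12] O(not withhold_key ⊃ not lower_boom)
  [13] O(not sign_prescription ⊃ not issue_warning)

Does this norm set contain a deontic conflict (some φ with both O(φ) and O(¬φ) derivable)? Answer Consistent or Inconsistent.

Consistent

Premise 4 is O(forward_protocol ⊃ vacate_premises); even if O(vacate_premises) held, inferring O(forward_protocol) would be affirming the consequent — invalid.
So O(forward_protocol) is not derivable, and the apparent clash with O(not forward_protocol) does not arise.
A world satisfying every obligation exists (e.g. authorize_claim=false, forward_protocol=false, hold_position=false, issue_warning=true, lower_boom=true, publish_shipment=false, reject_protocol=true, seal_dataset=false, sign_prescription=true, take_oath=false, vacate_premises=true, withhold_key=true); no atom is both obligatory and forbidden, so the set is consistent.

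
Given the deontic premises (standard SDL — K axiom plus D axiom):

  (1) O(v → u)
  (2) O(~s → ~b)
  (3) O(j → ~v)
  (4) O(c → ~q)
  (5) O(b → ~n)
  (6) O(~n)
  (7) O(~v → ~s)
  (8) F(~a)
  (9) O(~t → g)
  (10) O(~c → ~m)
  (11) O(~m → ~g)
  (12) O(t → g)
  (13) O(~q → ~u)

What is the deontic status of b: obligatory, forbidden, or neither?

Forbidden

Premises 9 and 12 cover both cases: O(~t → g) and O(t → g). Since ~t ∨ t is a tautology, O(g) follows.
The contrapositive of premise 11 (O(~m → ~g)) is O(g → m), and O(g) is already established, so O(m).
The contrapositive of premise 10 (O(~c → ~m)) is O(m → c), and O(m) is already established, so O(c).
Applying K to premise 4 (O(c → ~q)) and O(c) yields O(~q).
From O(~q) and premise 13, O(~q → ~u), we obtain O(~u).
The contrapositive of premise 1 (O(v → u)) is O(~u → ~v), and O(~u) is already established, so O(~v).
Applying K to premise 7 (O(~v → ~s)) and O(~v) yields O(~s).
Applying K to premise 2 (O(~s → ~b)) and O(~s) yields O(~b).
Premises 3, 5, 6, 8 do not contribute to this derivation.
Thus O(~b), which is F(b): b is forbidden.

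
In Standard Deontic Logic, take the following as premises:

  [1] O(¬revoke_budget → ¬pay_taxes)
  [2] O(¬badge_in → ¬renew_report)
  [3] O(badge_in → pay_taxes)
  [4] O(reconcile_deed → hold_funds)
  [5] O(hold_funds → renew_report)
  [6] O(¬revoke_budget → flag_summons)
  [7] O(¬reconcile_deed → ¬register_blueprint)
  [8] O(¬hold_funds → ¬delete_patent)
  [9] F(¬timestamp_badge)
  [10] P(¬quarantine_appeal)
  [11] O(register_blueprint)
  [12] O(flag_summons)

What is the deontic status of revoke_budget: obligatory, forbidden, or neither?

Obligatory

From premise 11 we have O(register_blueprint).
Premise 7, O(¬reconcile_deed → ¬register_blueprint), contraposes to O(register_blueprint → reconcile_deed); with O(register_blueprint) we get O(reconcile_deed).
From O(reconcile_deed) and premise 4, O(reconcile_deed → hold_funds), we obtain O(hold_funds).
From O(hold_funds) and premise 5, O(hold_funds → renew_report), we obtain O(renew_report).
Premise 2, O(¬badge_in → ¬renew_report), contraposes to O(renew_report → badge_in); with O(renew_report) we get O(badge_in).
With premise 3, O(badge_in → pay_taxes), the K-axiom yields O(pay_taxes).
The contrapositive of premise 1 (O(¬revoke_budget → ¬pay_taxes)) is O(pay_taxes → revoke_budget), and O(pay_taxes) is already established, so O(revoke_budget).
Premises 6, 8, 9, 10, 12 do not contribute to this derivation.
Hence revoke_budget is obligatory.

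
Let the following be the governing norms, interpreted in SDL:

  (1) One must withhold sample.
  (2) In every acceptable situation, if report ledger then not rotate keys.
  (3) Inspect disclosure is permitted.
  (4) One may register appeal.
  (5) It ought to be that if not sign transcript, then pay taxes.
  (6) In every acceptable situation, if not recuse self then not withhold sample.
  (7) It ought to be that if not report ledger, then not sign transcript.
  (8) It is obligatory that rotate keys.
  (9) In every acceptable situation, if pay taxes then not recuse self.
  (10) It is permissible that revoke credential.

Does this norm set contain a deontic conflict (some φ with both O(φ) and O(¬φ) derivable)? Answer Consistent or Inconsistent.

Premise 1 states O(withhold_sample) outright.
Premise 6 is O(¬recuse_self → ¬withhold_sample); contrapositively O(withhold_sample → recuse_self). Since O(withhold_sample) holds, K gives O(recuse_self).
The contrapositive of premise 9 (O(pay_taxes → ¬recuse_self)) is O(recuse_self → ¬pay_taxes), and O(recuse_self) is already established, so O(¬pay_taxes).
The contrapositive of premise 5 (O(¬sign_transcript → pay_taxes)) is O(¬pay_taxes → sign_transcript), and O(¬pay_taxes) is already established, so O(sign_transcript).
Premise 7 is O(¬report_ledger → ¬sign_transcript); contrapositively O(sign_transcript → report_ledger). Since O(sign_transcript) holds, K gives O(report_ledger).
With premise 2, O(report_ledger → ¬rotate_keys), the K-axiom yields O(¬rotate_keys).
However, premise 8 gives O(rotate_keys).
We now have both O(¬rotate_keys) and O(rotate_keys) — rotate_keys is simultaneously obligatory and forbidden, violating the D-axiom.

Inconsistent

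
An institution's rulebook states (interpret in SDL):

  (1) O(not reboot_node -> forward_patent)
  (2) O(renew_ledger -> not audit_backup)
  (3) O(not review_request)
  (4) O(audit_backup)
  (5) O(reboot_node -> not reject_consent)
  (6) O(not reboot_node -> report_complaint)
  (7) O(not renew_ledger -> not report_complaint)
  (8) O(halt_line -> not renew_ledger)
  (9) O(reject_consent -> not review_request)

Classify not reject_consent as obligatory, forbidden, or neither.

Obligatory

Premise 4 gives O(audit_backup).
Premise 2, O(renew_ledger -> not audit_backup), contraposes to O(audit_backup -> not renew_ledger); with O(audit_backup) we get O(not renew_ledger).
With premise 7, O(not renew_ledger -> not report_complaint), the K-axiom yields O(not report_complaint).
The contrapositive of premise 6 (O(not reboot_node -> report_complaint)) is O(not report_complaint -> reboot_node), and O(not report_complaint) is already established, so O(reboot_node).
From O(reboot_node) and premise 5, O(reboot_node -> not reject_consent), we obtain O(not reject_consent).
Premises 1, 3, 8, 9 do not contribute to this derivation.
Hence not reject_consent is obligatory.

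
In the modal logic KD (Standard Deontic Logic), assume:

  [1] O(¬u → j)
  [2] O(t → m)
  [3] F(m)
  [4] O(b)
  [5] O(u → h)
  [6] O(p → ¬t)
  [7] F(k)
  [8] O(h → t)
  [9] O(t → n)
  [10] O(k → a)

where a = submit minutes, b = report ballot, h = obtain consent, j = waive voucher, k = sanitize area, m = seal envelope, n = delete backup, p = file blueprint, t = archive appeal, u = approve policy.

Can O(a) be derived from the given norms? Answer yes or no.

No

Premise 10 is O(k → a), but O(k) is not derivable from the premises, so it does not yield O(a).
No other premise forces O(a). An ideal world satisfying every premise can still have a false, so O(a) is not derivable.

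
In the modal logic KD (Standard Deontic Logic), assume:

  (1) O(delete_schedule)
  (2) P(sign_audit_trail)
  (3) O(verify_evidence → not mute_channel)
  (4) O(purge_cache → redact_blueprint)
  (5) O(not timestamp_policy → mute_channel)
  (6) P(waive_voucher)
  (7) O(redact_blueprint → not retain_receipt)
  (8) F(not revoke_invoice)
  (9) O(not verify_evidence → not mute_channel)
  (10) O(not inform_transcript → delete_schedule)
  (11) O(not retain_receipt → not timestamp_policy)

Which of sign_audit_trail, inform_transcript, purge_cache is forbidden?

purge_cache

Premises 3 and 9 cover both cases: O(verify_evidence → not mute_channel) and O(not verify_evidence → not mute_channel). Since verify_evidence ∨ not verify_evidence is a tautology, O(not mute_channel) follows.
The contrapositive of premise 5 (O(not timestamp_policy → mute_channel)) is O(not mute_channel → timestamp_policy), and O(not mute_channel) is already established, so O(timestamp_policy).
Premise 11, O(not retain_receipt → not timestamp_policy), contraposes to O(timestamp_policy → retain_receipt); with O(timestamp_policy) we get O(retain_receipt).
Premise 7 is O(redact_blueprint → not retain_receipt); contrapositively O(retain_receipt → not redact_blueprint). Since O(retain_receipt) holds, K gives O(not redact_blueprint).
Premise 4, O(purge_cache → redact_blueprint), contraposes to O(not redact_blueprint → not purge_cache); with O(not redact_blueprint) we get O(not purge_cache).
So O(not purge_cache) holds, i.e. purge_cache is forbidden. None of the other listed options is forbidden under the premises.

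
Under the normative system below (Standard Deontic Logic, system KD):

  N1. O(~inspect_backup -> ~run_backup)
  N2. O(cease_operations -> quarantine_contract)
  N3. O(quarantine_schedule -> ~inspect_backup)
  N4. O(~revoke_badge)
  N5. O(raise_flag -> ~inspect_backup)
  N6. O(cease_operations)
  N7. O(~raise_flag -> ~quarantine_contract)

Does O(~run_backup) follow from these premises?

Yes

Premise 6 states O(cease_operations) outright.
Applying K to premise 2 (O(cease_operations -> quarantine_contract)) and O(cease_operations) yields O(quarantine_contract).
The contrapositive of premise 7 (O(~raise_flag -> ~quarantine_contract)) is O(quarantine_contract -> raise_flag), and O(quarantine_contract) is already established, so O(raise_flag).
Premise 5 is O(raise_flag -> ~inspect_backup); since O(raise_flag), deontic closure gives O(~inspect_backup).
Premise 1 is O(~inspect_backup -> ~run_backup); since O(~inspect_backup), deontic closure gives O(~run_backup).
Premises 3, 4 do not contribute to this derivation.
So O(~run_backup) follows.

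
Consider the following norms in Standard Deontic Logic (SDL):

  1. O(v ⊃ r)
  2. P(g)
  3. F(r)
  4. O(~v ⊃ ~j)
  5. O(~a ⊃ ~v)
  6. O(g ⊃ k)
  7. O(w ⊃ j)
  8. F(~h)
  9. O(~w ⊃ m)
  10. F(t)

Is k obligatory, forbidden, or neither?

Premise 6 is O(g ⊃ k), but O(g) is not derivable from the premises (the permission P(g) asserts only ~O(~g), not O(g)), so it does not yield O(k).
No premise or chain of K-axiom applications forces O(k), and none forces O(~k). So k is neither obligatory nor forbidden under these norms.

Neither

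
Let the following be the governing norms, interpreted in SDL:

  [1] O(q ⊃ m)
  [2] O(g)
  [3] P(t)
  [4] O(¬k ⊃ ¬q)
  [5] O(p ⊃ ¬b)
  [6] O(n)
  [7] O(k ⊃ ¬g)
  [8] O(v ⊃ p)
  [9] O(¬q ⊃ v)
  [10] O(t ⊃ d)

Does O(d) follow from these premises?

No

Premise 10 is O(t ⊃ d), but O(t) is not derivable from the premises (the permission P(t) asserts only ¬O(¬t), not O(t)), so it does not yield O(d).
No other premise forces O(d). An ideal world satisfying every premise can still have d false, so O(d) is not derivable.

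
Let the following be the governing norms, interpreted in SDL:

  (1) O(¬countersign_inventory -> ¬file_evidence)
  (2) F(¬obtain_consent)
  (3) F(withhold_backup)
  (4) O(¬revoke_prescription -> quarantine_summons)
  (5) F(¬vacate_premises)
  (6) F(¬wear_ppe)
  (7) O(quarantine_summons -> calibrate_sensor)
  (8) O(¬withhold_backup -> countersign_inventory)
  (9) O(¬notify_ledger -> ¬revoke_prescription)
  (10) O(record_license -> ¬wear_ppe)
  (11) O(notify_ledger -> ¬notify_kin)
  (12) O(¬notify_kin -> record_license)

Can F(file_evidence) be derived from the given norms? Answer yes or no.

No

Premise 1 is O(¬countersign_inventory -> ¬file_evidence), but O(¬countersign_inventory) is not derivable from the premises, so it does not yield O(¬file_evidence).
No other premise forces O(¬file_evidence). An ideal world satisfying every premise can still have file_evidence true, so F(file_evidence) is not derivable.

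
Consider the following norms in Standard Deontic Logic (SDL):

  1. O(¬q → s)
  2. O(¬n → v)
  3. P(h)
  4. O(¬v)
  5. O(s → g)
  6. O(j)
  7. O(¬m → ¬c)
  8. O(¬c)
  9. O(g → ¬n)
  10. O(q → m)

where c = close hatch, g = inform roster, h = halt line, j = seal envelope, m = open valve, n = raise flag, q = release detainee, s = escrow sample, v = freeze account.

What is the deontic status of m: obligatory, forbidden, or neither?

Obligatory

Premise 4 gives O(¬v).
Premise 2 is O(¬n → v); contrapositively O(¬v → n). Since O(¬v) holds, K gives O(n).
The contrapositive of premise 9 (O(g → ¬n)) is O(n → ¬g), and O(n) is already established, so O(¬g).
Premise 5, O(s → g), contraposes to O(¬g → ¬s); with O(¬g) we get O(¬s).
Premise 1, O(¬q → s), contraposes to O(¬s → q); with O(¬s) we get O(q).
Premise 10 is O(q → m); since O(q), deontic closure gives O(m).
Premises 3, 6, 7, 8 do not contribute to this derivation.
Hence m is obligatory.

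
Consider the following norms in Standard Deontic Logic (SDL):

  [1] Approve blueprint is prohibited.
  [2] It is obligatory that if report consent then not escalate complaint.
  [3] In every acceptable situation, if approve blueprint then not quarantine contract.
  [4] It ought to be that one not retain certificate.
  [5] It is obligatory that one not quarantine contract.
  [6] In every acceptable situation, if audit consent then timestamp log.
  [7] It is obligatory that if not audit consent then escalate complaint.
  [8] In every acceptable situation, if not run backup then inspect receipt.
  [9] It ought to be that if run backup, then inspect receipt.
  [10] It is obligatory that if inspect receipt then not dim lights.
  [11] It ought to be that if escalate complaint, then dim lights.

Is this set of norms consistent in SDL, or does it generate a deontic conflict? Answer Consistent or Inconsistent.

Premise 3 is O(approve_blueprint → ¬quarantine_contract); even if O(¬quarantine_contract) held, inferring O(approve_blueprint) would be affirming the consequent — invalid.
So O(approve_blueprint) is not derivable, and the apparent clash with O(¬approve_blueprint) does not arise.
A world satisfying every obligation exists (e.g. approve_blueprint=false, audit_consent=true, dim_lights=false, escalate_complaint=false, inspect_receipt=true, quarantine_contract=false, report_consent=false, retain_certificate=false, run_backup=false, timestamp_log=true); no atom is both obligatory and forbidden, so the set is consistent.

Consistent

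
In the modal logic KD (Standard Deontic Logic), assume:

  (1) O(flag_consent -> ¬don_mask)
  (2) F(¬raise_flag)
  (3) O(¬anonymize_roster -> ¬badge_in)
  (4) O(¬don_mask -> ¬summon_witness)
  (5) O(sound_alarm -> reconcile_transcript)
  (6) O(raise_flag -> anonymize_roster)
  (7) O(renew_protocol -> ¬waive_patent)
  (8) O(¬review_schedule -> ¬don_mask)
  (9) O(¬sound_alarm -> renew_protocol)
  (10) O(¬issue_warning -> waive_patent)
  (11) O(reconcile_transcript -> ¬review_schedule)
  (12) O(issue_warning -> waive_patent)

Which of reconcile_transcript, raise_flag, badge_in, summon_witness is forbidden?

By case analysis on issue_warning: premise 12 gives O(issue_warning -> waive_patent) and premise 10 gives O(¬issue_warning -> waive_patent), so O(waive_patent) either way.
Premise 7, O(renew_protocol -> ¬waive_patent), contraposes to O(waive_patent -> ¬renew_protocol); with O(waive_patent) we get O(¬renew_protocol).
The contrapositive of premise 9 (O(¬sound_alarm -> renew_protocol)) is O(¬renew_protocol -> sound_alarm), and O(¬renew_protocol) is already established, so O(sound_alarm).
Applying K to premise 5 (O(sound_alarm -> reconcile_transcript)) and O(sound_alarm) yields O(reconcile_transcript).
Premise 11 is O(reconcile_transcript -> ¬review_schedule); since O(reconcile_transcript), deontic closure gives O(¬review_schedule).
Applying K to premise 8 (O(¬review_schedule -> ¬don_mask)) and O(¬review_schedule) yields O(¬don_mask).
From O(¬don_mask) and premise 4, O(¬don_mask -> ¬summon_witness), we obtain O(¬summon_witness).
So O(¬summon_witness) holds, i.e. summon_witness is forbidden. None of the other listed options is forbidden under the premises.

summon_witness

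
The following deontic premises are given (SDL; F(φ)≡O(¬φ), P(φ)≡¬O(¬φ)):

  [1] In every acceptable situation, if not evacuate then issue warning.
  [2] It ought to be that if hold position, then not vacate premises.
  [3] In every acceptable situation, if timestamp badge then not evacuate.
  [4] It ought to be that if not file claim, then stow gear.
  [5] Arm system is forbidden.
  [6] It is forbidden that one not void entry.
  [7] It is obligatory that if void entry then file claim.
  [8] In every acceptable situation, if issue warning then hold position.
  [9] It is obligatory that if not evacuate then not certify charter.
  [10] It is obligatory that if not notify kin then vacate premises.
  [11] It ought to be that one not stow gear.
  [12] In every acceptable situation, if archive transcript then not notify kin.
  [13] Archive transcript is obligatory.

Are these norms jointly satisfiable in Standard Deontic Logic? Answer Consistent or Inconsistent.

Premise 4 is O(¬file_claim → stow_gear), but O(¬file_claim) is not derivable from the premises, so it does not yield O(stow_gear).
So O(stow_gear) is not derivable, and the apparent clash with O(¬stow_gear) does not arise.
A world satisfying every obligation exists (e.g. archive_transcript=true, arm_system=false, certify_charter=false, evacuate=true, file_claim=true, hold_position=false, issue_warning=false, notify_kin=false, stow_gear=false, timestamp_badge=false, vacate_premises=true, void_entry=true); no atom is both obligatory and forbidden, so the set is consistent.

Consistent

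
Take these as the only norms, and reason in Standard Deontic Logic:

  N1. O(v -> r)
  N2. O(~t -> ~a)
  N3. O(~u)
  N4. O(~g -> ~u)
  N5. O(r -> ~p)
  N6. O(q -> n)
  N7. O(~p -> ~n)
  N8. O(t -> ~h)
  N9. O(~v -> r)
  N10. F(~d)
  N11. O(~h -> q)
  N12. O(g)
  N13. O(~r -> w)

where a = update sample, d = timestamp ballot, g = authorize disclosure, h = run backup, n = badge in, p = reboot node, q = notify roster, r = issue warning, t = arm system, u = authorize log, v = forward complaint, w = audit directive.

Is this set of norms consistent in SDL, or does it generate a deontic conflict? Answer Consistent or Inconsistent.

Consistent

Premise 4 is O(~g -> ~u); even if O(~u) held, inferring O(~g) would be affirming the consequent — invalid.
So O(~g) is not derivable, and the apparent clash with O(g) does not arise.
A world satisfying every obligation exists (e.g. a=false, d=true, g=true, h=true, n=false, p=false, q=false, r=true, t=false, u=false, v=false, w=false); no atom is both obligatory and forbidden, so the set is consistent.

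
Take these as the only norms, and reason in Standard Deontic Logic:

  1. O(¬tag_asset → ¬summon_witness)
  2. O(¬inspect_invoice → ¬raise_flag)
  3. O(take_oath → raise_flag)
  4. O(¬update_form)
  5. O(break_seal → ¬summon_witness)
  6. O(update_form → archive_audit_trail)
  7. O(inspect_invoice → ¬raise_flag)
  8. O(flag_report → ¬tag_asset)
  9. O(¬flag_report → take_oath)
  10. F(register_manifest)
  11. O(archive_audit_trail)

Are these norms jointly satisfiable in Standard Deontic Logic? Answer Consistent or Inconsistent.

Consistent

Premise 6 is O(update_form → archive_audit_trail); even if O(archive_audit_trail) held, inferring O(update_form) would be affirming the consequent — invalid.
So O(update_form) is not derivable, and the apparent clash with O(¬update_form) does not arise.
A world satisfying every obligation exists (e.g. archive_audit_trail=true, break_seal=false, flag_report=true, inspect_invoice=false, raise_flag=false, register_manifest=false, summon_witness=false, tag_asset=false, take_oath=false, update_form=false); no atom is both obligatory and forbidden, so the set is consistent.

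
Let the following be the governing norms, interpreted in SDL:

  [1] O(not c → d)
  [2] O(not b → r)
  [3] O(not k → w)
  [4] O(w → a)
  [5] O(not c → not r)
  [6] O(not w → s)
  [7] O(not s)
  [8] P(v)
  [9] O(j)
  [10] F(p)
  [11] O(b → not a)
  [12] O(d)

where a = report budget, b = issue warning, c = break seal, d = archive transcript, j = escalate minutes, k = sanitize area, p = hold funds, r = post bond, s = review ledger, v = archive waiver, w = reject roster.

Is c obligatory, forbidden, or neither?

Premise 7 gives O(not s).
The contrapositive of premise 6 (O(not w → s)) is O(not s → w), and O(not s) is already established, so O(w).
Applying K to premise 4 (O(w → a)) and O(w) yields O(a).
The contrapositive of premise 11 (O(b → not a)) is O(a → not b), and O(a) is already established, so O(not b).
With premise 2, O(not b → r), the K-axiom yields O(r).
Premise 5 is O(not c → not r); contrapositively O(r → c). Since O(r) holds, K gives O(c).
Premises 1, 3, 8, 9, 10, 12 do not contribute to this derivation.
Hence c is obligatory.

Obligatory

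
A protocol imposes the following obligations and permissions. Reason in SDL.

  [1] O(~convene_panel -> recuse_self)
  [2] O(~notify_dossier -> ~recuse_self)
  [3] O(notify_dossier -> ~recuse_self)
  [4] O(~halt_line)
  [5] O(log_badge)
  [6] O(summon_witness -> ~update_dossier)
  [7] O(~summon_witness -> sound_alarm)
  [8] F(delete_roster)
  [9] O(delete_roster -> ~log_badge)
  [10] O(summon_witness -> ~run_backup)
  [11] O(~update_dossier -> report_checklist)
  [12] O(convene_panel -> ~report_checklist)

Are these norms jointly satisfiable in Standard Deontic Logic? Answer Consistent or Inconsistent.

Consistent

Premise 9 is O(delete_roster -> ~log_badge), but O(delete_roster) is not derivable from the premises, so it does not yield O(~log_badge).
So O(~log_badge) is not derivable, and the apparent clash with O(log_badge) does not arise.
A world satisfying every obligation exists (e.g. convene_panel=true, delete_roster=false, halt_line=false, log_badge=true, notify_dossier=false, recuse_self=false, report_checklist=false, run_backup=false, sound_alarm=true, summon_witness=false, update_dossier=true); no atom is both obligatory and forbidden, so the set is consistent.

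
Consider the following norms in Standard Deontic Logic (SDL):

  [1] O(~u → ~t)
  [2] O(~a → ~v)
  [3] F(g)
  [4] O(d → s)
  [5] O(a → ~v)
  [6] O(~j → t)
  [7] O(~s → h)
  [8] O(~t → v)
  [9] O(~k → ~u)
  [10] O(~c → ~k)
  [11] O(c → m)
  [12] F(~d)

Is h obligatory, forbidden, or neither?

Neither

Premise 7 is O(~s → h), but O(~s) is not derivable from the premises, so it does not yield O(h).
No premise or chain of K-axiom applications forces O(h), and none forces O(~h). So h is neither obligatory nor forbidden under these norms.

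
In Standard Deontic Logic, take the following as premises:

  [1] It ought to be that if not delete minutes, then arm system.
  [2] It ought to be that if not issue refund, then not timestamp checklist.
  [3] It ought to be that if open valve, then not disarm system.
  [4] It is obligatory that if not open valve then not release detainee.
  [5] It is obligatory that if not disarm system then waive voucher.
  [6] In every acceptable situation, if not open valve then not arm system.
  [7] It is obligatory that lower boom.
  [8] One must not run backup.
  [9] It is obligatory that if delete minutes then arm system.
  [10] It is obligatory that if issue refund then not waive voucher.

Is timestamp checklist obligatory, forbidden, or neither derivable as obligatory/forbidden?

By case analysis on ¬delete_minutes: premise 1 gives O(¬delete_minutes → arm_system) and premise 9 gives O(delete_minutes → arm_system), so O(arm_system) either way.
The contrapositive of premise 6 (O(¬open_valve → ¬arm_system)) is O(arm_system → open_valve), and O(arm_system) is already established, so O(open_valve).
Applying K to premise 3 (O(open_valve → ¬disarm_system)) and O(open_valve) yields O(¬disarm_system).
Premise 5 is O(¬disarm_system → waive_voucher); since O(¬disarm_system), deontic closure gives O(waive_voucher).
Premise 10, O(issue_refund → ¬waive_voucher), contraposes to O(waive_voucher → ¬issue_refund); with O(waive_voucher) we get O(¬issue_refund).
With premise 2, O(¬issue_refund → ¬timestamp_checklist), the K-axiom yields O(¬timestamp_checklist).
Premises 4, 7, 8 do not contribute to this derivation.
Thus O(¬timestamp_checklist), which is F(timestamp_checklist): timestamp_checklist is forbidden.

Forbidden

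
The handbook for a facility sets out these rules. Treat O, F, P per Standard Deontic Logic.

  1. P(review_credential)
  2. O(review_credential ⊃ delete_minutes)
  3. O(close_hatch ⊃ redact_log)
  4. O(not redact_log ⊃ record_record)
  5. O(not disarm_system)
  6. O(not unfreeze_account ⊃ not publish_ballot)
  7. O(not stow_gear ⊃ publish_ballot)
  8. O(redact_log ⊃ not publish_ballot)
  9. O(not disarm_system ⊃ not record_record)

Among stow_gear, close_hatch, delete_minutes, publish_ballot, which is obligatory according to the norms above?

stow_gear

From premise 5 we have O(not disarm_system).
Premise 9 is O(not disarm_system ⊃ not record_record); since O(not disarm_system), deontic closure gives O(not record_record).
Premise 4 is O(not redact_log ⊃ record_record); contrapositively O(not record_record ⊃ redact_log). Since O(not record_record) holds, K gives O(redact_log).
With premise 8, O(redact_log ⊃ not publish_ballot), the K-axiom yields O(not publish_ballot).
The contrapositive of premise 7 (O(not stow_gear ⊃ publish_ballot)) is O(not publish_ballot ⊃ stow_gear), and O(not publish_ballot) is already established, so O(stow_gear).
So O(stow_gear) holds — stow_gear is obligatory. None of the other listed options is made obligatory by any chain of premises.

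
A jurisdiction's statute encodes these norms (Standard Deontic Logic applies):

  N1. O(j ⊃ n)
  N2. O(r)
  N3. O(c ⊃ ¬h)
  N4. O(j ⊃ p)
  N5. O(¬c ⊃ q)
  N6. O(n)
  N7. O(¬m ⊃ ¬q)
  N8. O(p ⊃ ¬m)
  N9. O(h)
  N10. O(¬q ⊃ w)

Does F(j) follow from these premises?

Premise 9 states O(h) outright.
The contrapositive of premise 3 (O(c ⊃ ¬h)) is O(h ⊃ ¬c), and O(h) is already established, so O(¬c).
Applying K to premise 5 (O(¬c ⊃ q)) and O(¬c) yields O(q).
Premise 7 is O(¬m ⊃ ¬q); contrapositively O(q ⊃ m). Since O(q) holds, K gives O(m).
The contrapositive of premise 8 (O(p ⊃ ¬m)) is O(m ⊃ ¬p), and O(m) is already established, so O(¬p).
The contrapositive of premise 4 (O(j ⊃ p)) is O(¬p ⊃ ¬j), and O(¬p) is already established, so O(¬j).
Premises 1, 2, 6, 10 do not contribute to this derivation.
So O(¬j) holds, i.e. F(j). The claim follows.

Yes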